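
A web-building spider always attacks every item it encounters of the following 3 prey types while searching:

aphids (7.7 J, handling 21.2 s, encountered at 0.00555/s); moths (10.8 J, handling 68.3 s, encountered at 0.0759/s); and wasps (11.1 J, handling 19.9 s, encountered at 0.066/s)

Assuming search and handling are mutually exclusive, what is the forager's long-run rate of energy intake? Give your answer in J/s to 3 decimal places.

0.209 J/s

R = Σλ_iE_i / (1 + Σλ_ih_i)
Numerator: 0.00555×7.7 + 0.0759×10.8 + 0.066×11.1 = 1.595
Denominator: 1 + 0.00555×21.2 + 0.0759×68.3 + 0.066×19.9 = 7.615
R = 1.595/7.615 = 0.2095 J/s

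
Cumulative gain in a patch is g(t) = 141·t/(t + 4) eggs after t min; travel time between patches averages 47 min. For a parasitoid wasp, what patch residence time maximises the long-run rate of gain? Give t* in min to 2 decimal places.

13.71 min

Optimal t* satisfies g'(t*) = g(t*)/(T + t*).
g'(t) = 141·4/(t + 4)². Setting 141·4/(t+4)² = 141t/[(t+4)(47+t)] gives 4(47+t) = t(t+4), so t² = 4×47 = 188.
t* = √188 = 13.71 min.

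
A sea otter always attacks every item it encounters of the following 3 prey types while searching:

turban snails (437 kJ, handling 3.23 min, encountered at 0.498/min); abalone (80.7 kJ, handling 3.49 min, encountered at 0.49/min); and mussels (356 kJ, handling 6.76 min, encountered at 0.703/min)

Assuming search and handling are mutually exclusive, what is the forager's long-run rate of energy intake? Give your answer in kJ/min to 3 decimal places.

55.941 kJ/min

R = Σλ_iE_i / (1 + Σλ_ih_i)
Numerator: 0.498×437 + 0.49×80.7 + 0.703×356 = 507.4
Denominator: 1 + 0.498×3.23 + 0.49×3.49 + 0.703×6.76 = 9.071
R = 507.4/9.071 = 55.94 kJ/min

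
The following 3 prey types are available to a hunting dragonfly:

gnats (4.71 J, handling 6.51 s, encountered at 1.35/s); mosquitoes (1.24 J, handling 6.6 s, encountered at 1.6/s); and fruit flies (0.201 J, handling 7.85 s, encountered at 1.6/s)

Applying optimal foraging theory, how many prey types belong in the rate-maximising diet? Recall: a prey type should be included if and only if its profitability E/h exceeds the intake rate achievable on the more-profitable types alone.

1

Profitabilities (E/h, J/s): gnats 0.724, mosquitoes 0.188, fruit flies 0.0256. Add prey in this order while the next type's profitability exceeds the intake rate on those already taken.
Rate on top 1: 0.6496. mosquitoes: 0.188 < 0.6496 → exclude; stop.
Optimal diet: gnats — 1 of 3 types.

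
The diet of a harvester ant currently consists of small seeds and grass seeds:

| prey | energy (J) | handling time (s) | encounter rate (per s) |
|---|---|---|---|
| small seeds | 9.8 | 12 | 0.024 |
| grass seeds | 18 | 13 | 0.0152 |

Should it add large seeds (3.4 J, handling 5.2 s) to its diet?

Yes

Intake rate on the current diet: R = (0.024×9.8 + 0.0152×18) / (1 + 0.024×12 + 0.0152×13) = 0.5088/1.486 = 0.3425 J/s.
large seeds: E/h = 3.4/5.2 = 0.6538 J/s.
0.6538 > 0.3425, so adding large seeds raises the average — include it.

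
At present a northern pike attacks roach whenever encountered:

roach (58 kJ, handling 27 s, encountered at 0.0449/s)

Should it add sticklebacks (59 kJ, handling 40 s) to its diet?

On roach alone, R = ΣλE/(1+Σλh) = 2.604/2.212 = 1.177 kJ/s.
sticklebacks: E/h = 59/40 = 1.475 kJ/s.
1.475 > 1.177, so adding sticklebacks raises the average — include it.

Yes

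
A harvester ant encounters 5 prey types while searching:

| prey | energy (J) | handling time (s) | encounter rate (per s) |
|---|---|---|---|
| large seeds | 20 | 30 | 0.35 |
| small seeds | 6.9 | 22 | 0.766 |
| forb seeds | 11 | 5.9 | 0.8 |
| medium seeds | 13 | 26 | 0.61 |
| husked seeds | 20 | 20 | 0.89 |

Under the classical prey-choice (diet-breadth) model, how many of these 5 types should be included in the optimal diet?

1

Profitabilities (E/h, J/s): forb seeds 1.86, husked seeds 1, large seeds 0.667, medium seeds 0.5, small seeds 0.314. Add prey in this order while the next type's profitability exceeds the intake rate on those already taken.
Rate on top 1: 1.538. husked seeds: 1 < 1.538 → exclude; stop.
Optimal diet: forb seeds — 1 of 5 types.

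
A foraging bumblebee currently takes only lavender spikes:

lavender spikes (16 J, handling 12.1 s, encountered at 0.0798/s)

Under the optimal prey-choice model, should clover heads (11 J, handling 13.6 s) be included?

Intake rate on the current diet: R = (0.0798×16) / (1 + 0.0798×12.1) = 1.277/1.966 = 0.6496 J/s.
clover heads: E/h = 11/13.6 = 0.8088 J/s.
Since 0.8088 > R, including clover heads increases the long-run rate.

Yes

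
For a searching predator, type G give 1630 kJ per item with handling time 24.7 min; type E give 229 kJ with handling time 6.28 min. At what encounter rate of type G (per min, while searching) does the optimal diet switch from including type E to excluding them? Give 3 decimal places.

0.050 per min

At the threshold, the rate on type G alone equals the profitability of type E: λ·1630/(1 + λ·24.7) = 229/6.28 = 36.46.
Rearranging, λ(1630 − 36.46×24.7) = 36.46, so λ = 36.46/729.3 = 0.05 per min.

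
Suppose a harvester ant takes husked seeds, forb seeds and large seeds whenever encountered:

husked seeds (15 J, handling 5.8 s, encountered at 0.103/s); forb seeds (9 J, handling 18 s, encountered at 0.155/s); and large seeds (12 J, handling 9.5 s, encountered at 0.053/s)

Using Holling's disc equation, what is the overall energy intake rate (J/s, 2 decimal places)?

0.73 J/s

Energy encountered per unit search time: 0.103×15 + 0.155×9 + 0.053×12 = 3.576 J/s.
Handling time per unit search time: 0.103×5.8 + 0.155×18 + 0.053×9.5 = 3.891.
Rate = 3.576/(1 + 3.891) = 0.7312 J/s.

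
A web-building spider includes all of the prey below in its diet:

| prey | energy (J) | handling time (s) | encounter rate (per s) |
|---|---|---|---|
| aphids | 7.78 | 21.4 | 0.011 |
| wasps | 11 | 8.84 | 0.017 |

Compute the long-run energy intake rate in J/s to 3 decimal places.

R = (0.011×7.78 + 0.017×11) / (1 + 0.011×21.4 + 0.017×8.84) = 0.2726/1.386 = 0.1967 J/s.

0.197 J/s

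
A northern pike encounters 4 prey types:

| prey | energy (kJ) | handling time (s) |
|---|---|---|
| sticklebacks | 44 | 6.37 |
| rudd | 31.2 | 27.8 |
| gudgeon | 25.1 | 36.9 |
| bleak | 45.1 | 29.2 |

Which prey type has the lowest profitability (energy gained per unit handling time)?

gudgeon

Profitability E/h (kJ/s): sticklebacks = 44/6.37 = 6.91, rudd = 31.2/27.8 = 1.12, gudgeon = 25.1/36.9 = 0.68, bleak = 45.1/29.2 = 1.54.
Ranked: sticklebacks > bleak > rudd > gudgeon.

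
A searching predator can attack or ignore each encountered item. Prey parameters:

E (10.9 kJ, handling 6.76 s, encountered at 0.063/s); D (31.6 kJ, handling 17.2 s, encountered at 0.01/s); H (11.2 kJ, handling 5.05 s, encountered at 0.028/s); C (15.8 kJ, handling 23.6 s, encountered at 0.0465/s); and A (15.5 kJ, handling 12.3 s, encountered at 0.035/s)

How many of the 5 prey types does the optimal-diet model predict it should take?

4

Rank by E/h (kJ/s): H 2.22, D 1.84, E 1.61, A 1.26, C 0.669. Include each in turn until the next type's E/h falls below the running intake rate.
Rate on top 1: 0.2748. D: 1.84 > 0.2748 → include.
Rate on top 2: 0.4794. E: 1.61 > 0.4794 → include.
Rate on top 3: 0.7568. A: 1.26 > 0.7568 → include.
Rate on top 4: 0.8567. C: 0.669 < 0.8567 → exclude; stop.
Optimal diet: H, D, E, A — 4 of 5 types.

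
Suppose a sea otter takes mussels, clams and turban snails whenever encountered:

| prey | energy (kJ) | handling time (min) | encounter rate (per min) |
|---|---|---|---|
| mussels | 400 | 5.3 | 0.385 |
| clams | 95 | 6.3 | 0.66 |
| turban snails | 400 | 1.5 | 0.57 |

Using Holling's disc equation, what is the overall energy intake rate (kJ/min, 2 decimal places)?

55.22 kJ/min

Energy encountered per unit search time: 0.385×400 + 0.66×95 + 0.57×400 = 444.7 kJ/min.
Handling time per unit search time: 0.385×5.3 + 0.66×6.3 + 0.57×1.5 = 7.053.
Rate = 444.7/(1 + 7.053) = 55.22 kJ/min.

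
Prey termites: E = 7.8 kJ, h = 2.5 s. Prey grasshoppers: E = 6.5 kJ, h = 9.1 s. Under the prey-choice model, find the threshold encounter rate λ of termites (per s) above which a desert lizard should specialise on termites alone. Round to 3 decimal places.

0.119 per s

At the threshold, the rate on termites alone equals the profitability of grasshoppers: λ·7.8/(1 + λ·2.5) = 6.5/9.1 = 0.7143.
Rearranging, λ(7.8 − 0.7143×2.5) = 0.7143, so λ = 0.7143/6.014 = 0.1188 per s.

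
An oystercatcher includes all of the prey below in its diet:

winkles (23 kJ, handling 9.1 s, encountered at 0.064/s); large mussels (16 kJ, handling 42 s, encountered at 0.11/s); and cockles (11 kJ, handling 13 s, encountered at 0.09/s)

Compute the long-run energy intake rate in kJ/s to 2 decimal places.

0.57 kJ/s

R = Σλ_iE_i / (1 + Σλ_ih_i)
Numerator: 0.064×23 + 0.11×16 + 0.09×11 = 4.222
Denominator: 1 + 0.064×9.1 + 0.11×42 + 0.09×13 = 7.372
R = 4.222/7.372 = 0.5727 kJ/s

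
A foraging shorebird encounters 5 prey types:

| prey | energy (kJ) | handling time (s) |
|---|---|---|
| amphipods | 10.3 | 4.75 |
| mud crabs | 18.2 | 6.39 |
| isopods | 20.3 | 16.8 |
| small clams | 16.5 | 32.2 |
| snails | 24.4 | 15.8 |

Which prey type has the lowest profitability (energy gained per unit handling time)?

Profitability E/h (kJ/s): amphipods = 10.3/4.75 = 2.17, mud crabs = 18.2/6.39 = 2.85, isopods = 20.3/16.8 = 1.21, small clams = 16.5/32.2 = 0.512, snails = 24.4/15.8 = 1.54.
Ranked: mud crabs > amphipods > snails > isopods > small clams.

small clams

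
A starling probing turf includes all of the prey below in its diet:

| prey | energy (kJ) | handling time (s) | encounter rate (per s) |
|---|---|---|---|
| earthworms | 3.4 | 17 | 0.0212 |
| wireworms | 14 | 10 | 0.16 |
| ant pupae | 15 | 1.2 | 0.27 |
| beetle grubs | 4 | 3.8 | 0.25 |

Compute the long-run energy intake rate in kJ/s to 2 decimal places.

1.74 kJ/s

R = (0.0212×3.4 + 0.16×14 + 0.27×15 + 0.25×4) / (1 + 0.0212×17 + 0.16×10 + 0.27×1.2 + 0.25×3.8) = 7.362/4.234 = 1.739 kJ/s.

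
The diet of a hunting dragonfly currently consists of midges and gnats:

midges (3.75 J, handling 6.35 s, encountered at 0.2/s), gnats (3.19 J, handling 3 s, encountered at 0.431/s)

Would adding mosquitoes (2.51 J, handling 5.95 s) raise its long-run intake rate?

No

Intake rate on the current diet: R = (0.2×3.75 + 0.431×3.19) / (1 + 0.2×6.35 + 0.431×3) = 2.125/3.563 = 0.5964 J/s.
Profitability of mosquitoes: 2.51/5.95 = 0.4218 J/s.
0.4218 < 0.5964, so adding mosquitoes would lower the average — exclude it.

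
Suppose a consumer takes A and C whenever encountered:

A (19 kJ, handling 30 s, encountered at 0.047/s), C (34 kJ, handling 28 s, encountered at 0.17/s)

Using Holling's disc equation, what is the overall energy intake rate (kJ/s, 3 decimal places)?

R = Σλ_iE_i / (1 + Σλ_ih_i)
Numerator: 0.047×19 + 0.17×34 = 6.673
Denominator: 1 + 0.047×30 + 0.17×28 = 7.17
R = 6.673/7.17 = 0.9307 kJ/s

0.931 kJ/s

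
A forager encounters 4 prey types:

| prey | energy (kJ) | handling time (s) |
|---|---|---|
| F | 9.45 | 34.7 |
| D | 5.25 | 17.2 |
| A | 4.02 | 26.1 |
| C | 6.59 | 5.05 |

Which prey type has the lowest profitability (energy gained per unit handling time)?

A

In descending order of E/h:
C: 6.59/5.05 = 1.3 kJ/s
D: 5.25/17.2 = 0.305 kJ/s
F: 9.45/34.7 = 0.272 kJ/s
A: 4.02/26.1 = 0.154 kJ/s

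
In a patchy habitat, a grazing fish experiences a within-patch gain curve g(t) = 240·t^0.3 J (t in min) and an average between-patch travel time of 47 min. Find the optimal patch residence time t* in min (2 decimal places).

20.14 min

Maximise g(t)/(T+t): set derivative to zero → g'(t)(T+t) = g(t).
g'(t) = 0.3·240·t^-0.7. Setting 0.3·240·t^-0.7 = 240·t^0.3/(47+t) gives 0.3(47+t) = t, so 0.70·t = 0.3×47.
t* = 0.3×47/0.70 = 20.14 min.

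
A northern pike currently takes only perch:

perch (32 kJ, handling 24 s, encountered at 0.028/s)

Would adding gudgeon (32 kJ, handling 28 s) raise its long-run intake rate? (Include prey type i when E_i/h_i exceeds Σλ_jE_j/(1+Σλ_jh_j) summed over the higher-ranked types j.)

Yes

Intake rate on the current diet: R = (0.028×32) / (1 + 0.028×24) = 0.896/1.672 = 0.5359 kJ/s.
gudgeon: E/h = 32/28 = 1.143 kJ/s.
Since 1.143 > R, including gudgeon increases the long-run rate.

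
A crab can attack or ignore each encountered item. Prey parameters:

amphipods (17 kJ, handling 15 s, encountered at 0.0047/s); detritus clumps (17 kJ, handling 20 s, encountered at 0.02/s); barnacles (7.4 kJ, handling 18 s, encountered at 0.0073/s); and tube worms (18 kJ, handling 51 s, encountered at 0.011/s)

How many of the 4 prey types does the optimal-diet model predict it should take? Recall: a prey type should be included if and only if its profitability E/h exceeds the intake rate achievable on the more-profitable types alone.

Rank by E/h (kJ/s): amphipods 1.13, detritus clumps 0.85, barnacles 0.411, tube worms 0.353. Include each in turn until the next type's E/h falls below the running intake rate.
Rate on top 1: 0.07464. detritus clumps: 0.85 > 0.07464 → include.
Rate on top 2: 0.2855. barnacles: 0.411 > 0.2855 → include.
Rate on top 3: 0.2958. tube worms: 0.353 > 0.2958 → include.
Optimal diet: amphipods, detritus clumps, barnacles, tube worms — 4 of 4 types.

4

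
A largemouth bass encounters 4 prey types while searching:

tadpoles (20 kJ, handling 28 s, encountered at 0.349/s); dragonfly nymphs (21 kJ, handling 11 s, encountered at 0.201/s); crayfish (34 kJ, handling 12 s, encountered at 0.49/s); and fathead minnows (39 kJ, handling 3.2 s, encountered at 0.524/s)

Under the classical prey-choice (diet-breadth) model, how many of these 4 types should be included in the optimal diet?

1

E/h in descending order: fathead minnows 12.2, crayfish 2.83, dragonfly nymphs 1.91, tadpoles 0.714 kJ/s. The optimal diet is the largest prefix of this list for which every included type satisfies E_i/h_i > R on the types above it.
Rate on top 1: 7.634. crayfish: 2.83 < 7.634 → exclude; stop.
Optimal diet: fathead minnows — 1 of 4 types.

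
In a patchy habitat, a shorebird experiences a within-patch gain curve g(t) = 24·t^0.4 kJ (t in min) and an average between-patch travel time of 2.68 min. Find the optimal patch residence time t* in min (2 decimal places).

1.79 min

Maximise g(t)/(T+t): set derivative to zero → g'(t)(T+t) = g(t).
g'(t) = 0.4·24·t^-0.6. Setting 0.4·24·t^-0.6 = 24·t^0.4/(2.68+t) gives 0.4(2.68+t) = t, so 0.60·t = 0.4×2.68.
t* = 0.4×2.68/0.60 = 1.787 min.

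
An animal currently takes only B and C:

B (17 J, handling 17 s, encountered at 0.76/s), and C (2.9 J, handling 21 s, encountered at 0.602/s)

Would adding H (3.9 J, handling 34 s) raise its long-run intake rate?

Intake rate on the current diet: R = (0.76×17 + 0.602×2.9) / (1 + 0.76×17 + 0.602×21) = 14.67/26.56 = 0.5521 J/s.
H: E/h = 3.9/34 = 0.1147 J/s.
0.1147 < 0.5521, so adding H would lower the average — exclude it.

No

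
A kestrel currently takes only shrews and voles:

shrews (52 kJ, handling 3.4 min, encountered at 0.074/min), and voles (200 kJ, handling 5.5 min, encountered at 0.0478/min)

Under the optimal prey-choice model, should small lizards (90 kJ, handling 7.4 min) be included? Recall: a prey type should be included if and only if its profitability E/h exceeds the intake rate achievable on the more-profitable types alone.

Yes

On shrews and voles alone, R = ΣλE/(1+Σλh) = 13.41/1.514 = 8.853 kJ/min.
small lizards: E/h = 90/7.4 = 12.16 kJ/min.
12.16 > 8.853, so adding small lizards raises the average — include it.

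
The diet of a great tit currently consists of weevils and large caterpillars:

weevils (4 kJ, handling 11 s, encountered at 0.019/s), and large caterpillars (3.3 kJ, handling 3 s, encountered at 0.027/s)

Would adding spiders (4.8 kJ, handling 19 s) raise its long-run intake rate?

Current rate: (0.019×4 + 0.027×3.3)/(1 + 0.019×11 + 0.027×3) = 0.128 kJ/s.
spiders: E/h = 4.8/19 = 0.2526 kJ/s.
0.2526 > 0.128, so adding spiders raises the average — include it.

Yes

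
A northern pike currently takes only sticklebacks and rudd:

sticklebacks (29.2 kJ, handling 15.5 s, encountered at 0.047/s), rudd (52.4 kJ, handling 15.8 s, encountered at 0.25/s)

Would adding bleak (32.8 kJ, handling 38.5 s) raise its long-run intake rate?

Current rate: (0.047×29.2 + 0.25×52.4)/(1 + 0.047×15.5 + 0.25×15.8) = 2.549 kJ/s.
Profitability of bleak: 32.8/38.5 = 0.8519 kJ/s.
Since 0.8519 < R, time spent handling bleak is better spent searching.

No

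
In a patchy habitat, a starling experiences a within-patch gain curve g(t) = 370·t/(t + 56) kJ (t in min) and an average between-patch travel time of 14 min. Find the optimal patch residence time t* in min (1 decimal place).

By the marginal value theorem, leave when the instantaneous gain rate g'(t) equals the habitat-wide average g(t)/(T + t).
g'(t) = 370·56/(t + 56)². Setting 370·56/(t+56)² = 370t/[(t+56)(14+t)] gives 56(14+t) = t(t+56), so t² = 56×14 = 784.
t* = √784 = 28 min.

28.0 min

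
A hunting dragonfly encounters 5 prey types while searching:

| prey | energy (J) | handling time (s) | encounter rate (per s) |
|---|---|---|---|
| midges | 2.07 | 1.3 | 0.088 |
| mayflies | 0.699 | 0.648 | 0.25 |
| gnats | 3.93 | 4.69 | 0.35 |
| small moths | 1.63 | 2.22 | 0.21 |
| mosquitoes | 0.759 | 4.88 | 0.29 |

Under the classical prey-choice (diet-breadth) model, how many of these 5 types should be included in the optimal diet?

4

Profitabilities (E/h, J/s): midges 1.59, mayflies 1.08, gnats 0.838, small moths 0.734, mosquitoes 0.156. Add prey in this order while the next type's profitability exceeds the intake rate on those already taken.
Rate on top 1: 0.1635. mayflies: 1.08 > 0.1635 → include.
Rate on top 2: 0.2796. gnats: 0.838 > 0.2796 → include.
Rate on top 3: 0.5937. small moths: 0.734 > 0.5937 → include.
Rate on top 4: 0.6131. mosquitoes: 0.156 < 0.6131 → exclude; stop.
Optimal diet: midges, mayflies, gnats, small moths — 4 of 5 types.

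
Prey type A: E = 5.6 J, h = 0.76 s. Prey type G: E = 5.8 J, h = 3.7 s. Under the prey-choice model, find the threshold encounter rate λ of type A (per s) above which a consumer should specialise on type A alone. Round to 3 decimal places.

0.356 per s

At the threshold, the rate on type A alone equals the profitability of type G: λ·5.6/(1 + λ·0.76) = 5.8/3.7 = 1.568.
Rearranging, λ(5.6 − 1.568×0.76) = 1.568, so λ = 1.568/4.409 = 0.3556 per s.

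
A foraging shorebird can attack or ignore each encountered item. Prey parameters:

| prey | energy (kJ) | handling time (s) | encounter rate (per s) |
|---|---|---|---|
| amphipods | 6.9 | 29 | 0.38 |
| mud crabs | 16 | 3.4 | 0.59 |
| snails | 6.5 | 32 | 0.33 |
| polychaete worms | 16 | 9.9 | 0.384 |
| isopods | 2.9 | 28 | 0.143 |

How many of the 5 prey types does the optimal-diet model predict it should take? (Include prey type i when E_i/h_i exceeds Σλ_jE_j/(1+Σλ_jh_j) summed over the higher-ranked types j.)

1

E/h in descending order: mud crabs 4.71, polychaete worms 1.62, amphipods 0.238, snails 0.203, isopods 0.104 kJ/s. The optimal diet is the largest prefix of this list for which every included type satisfies E_i/h_i > R on the types above it.
Rate on top 1: 3.14. polychaete worms: 1.62 < 3.14 → exclude; stop.
Optimal diet: mud crabs — 1 of 5 types.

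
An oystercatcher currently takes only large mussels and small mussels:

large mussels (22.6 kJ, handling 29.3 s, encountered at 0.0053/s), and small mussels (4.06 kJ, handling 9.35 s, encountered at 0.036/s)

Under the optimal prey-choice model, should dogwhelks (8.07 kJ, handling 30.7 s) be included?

Intake rate on the current diet: R = (0.0053×22.6 + 0.036×4.06) / (1 + 0.0053×29.3 + 0.036×9.35) = 0.2659/1.492 = 0.1783 kJ/s.
Profitability of dogwhelks: 8.07/30.7 = 0.2629 kJ/s.
0.2629 > 0.1783, so adding dogwhelks raises the average — include it.

Yes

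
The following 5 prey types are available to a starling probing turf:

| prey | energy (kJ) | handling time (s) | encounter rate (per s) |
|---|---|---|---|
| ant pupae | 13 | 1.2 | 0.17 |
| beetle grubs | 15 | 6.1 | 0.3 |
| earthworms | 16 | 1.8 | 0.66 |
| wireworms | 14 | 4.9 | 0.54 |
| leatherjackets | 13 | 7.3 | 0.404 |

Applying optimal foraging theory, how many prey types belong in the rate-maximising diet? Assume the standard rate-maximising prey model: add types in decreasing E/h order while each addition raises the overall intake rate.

Profitabilities (E/h, kJ/s): ant pupae 10.8, earthworms 8.89, wireworms 2.86, beetle grubs 2.46, leatherjackets 1.78. Add prey in this order while the next type's profitability exceeds the intake rate on those already taken.
Rate on top 1: 1.836. earthworms: 8.89 > 1.836 → include.
Rate on top 2: 5.339. wireworms: 2.86 < 5.339 → exclude; stop.
Optimal diet: ant pupae, earthworms — 2 of 5 types.

2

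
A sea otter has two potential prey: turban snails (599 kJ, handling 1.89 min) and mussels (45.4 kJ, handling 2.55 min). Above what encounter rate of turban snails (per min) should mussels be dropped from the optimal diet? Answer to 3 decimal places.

0.031 per min

The zero-one rule: include mussels iff E₂/h₂ > λE₁/(1+λh₁). Equality gives the switch point.
λE₁h₂ = E₂ + λE₂h₁ ⇒ λ = E₂/(E₁h₂ − E₂h₁) = 45.4/(1527 − 85.81) = 0.03149 per min.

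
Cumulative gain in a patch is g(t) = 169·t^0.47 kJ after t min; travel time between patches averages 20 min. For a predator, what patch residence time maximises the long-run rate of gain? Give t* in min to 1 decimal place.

17.7 min

By the marginal value theorem, leave when the instantaneous gain rate g'(t) equals the habitat-wide average g(t)/(T + t).
g'(t) = 0.47·169·t^-0.53. Setting 0.47·169·t^-0.53 = 169·t^0.47/(20+t) gives 0.47(20+t) = t, so 0.53·t = 0.47×20.
t* = 0.47×20/0.53 = 17.74 min.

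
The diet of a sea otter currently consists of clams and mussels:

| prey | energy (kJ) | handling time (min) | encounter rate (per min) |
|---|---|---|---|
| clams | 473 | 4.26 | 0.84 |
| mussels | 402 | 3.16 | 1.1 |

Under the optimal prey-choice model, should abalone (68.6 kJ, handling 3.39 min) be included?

No

Intake rate on the current diet: R = (0.84×473 + 1.1×402) / (1 + 0.84×4.26 + 1.1×3.16) = 839.5/8.054 = 104.2 kJ/min.
abalone: E/h = 68.6/3.39 = 20.24 kJ/min.
20.24 < 104.2, so adding abalone would lower the average — exclude it.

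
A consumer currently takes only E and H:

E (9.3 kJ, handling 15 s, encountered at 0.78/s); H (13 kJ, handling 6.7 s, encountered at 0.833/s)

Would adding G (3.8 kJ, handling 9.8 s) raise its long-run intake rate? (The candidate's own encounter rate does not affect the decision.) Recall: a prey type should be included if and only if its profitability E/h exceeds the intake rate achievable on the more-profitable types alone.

No

Intake rate on the current diet: R = (0.78×9.3 + 0.833×13) / (1 + 0.78×15 + 0.833×6.7) = 18.08/18.28 = 0.9892 kJ/s.
Profitability of G: 3.8/9.8 = 0.3878 kJ/s.
0.3878 < 0.9892, so adding G would lower the average — exclude it.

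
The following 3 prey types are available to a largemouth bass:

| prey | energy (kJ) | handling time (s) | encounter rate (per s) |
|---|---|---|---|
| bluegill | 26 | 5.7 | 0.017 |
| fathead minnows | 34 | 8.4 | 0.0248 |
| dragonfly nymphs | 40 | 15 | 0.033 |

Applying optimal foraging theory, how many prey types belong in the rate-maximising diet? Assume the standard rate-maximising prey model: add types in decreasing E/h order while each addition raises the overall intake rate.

E/h in descending order: bluegill 4.56, fathead minnows 4.05, dragonfly nymphs 2.67 kJ/s. The optimal diet is the largest prefix of this list for which every included type satisfies E_i/h_i > R on the types above it.
Rate on top 1: 0.403. fathead minnows: 4.05 > 0.403 → include.
Rate on top 2: 0.9847. dragonfly nymphs: 2.67 > 0.9847 → include.
Optimal diet: bluegill, fathead minnows, dragonfly nymphs — 3 of 3 types.

3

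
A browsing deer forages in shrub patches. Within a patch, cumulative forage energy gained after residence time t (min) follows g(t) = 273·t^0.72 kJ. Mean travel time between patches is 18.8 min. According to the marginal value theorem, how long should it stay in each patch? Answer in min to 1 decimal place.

48.3 min

Optimal t* satisfies g'(t*) = g(t*)/(T + t*).
g'(t) = 0.72·273·t^-0.28. Setting 0.72·273·t^-0.28 = 273·t^0.72/(18.8+t) gives 0.72(18.8+t) = t, so 0.28·t = 0.72×18.8.
t* = 0.72×18.8/0.28 = 48.34 min.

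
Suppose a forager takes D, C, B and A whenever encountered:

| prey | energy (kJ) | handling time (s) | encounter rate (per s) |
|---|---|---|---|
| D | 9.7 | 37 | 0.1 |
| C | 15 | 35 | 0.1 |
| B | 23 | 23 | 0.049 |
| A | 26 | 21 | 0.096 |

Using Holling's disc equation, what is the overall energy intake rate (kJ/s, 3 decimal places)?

0.537 kJ/s

R = (0.1×9.7 + 0.1×15 + 0.049×23 + 0.096×26) / (1 + 0.1×37 + 0.1×35 + 0.049×23 + 0.096×21) = 6.093/11.34 = 0.5372 kJ/s.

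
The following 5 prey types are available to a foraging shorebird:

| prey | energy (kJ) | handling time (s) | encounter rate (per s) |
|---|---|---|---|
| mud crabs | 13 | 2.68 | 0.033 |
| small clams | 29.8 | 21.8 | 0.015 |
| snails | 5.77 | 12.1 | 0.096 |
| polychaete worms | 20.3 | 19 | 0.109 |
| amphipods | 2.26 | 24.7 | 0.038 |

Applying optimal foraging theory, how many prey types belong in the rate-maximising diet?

3

E/h in descending order: mud crabs 4.85, small clams 1.37, polychaete worms 1.07, snails 0.477, amphipods 0.0915 kJ/s. The optimal diet is the largest prefix of this list for which every included type satisfies E_i/h_i > R on the types above it.
Rate on top 1: 0.3941. small clams: 1.37 > 0.3941 → include.
Rate on top 2: 0.6189. polychaete worms: 1.07 > 0.6189 → include.
Rate on top 3: 0.8859. snails: 0.477 < 0.8859 → exclude; stop.
Optimal diet: mud crabs, small clams, polychaete worms — 3 of 5 types.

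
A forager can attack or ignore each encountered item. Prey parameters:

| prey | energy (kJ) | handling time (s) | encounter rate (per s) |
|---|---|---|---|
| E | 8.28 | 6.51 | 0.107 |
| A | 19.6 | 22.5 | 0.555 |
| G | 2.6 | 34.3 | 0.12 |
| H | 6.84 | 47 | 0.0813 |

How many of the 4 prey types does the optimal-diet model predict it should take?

E/h in descending order: E 1.27, A 0.871, H 0.146, G 0.0758 kJ/s. The optimal diet is the largest prefix of this list for which every included type satisfies E_i/h_i > R on the types above it.
Rate on top 1: 0.5222. A: 0.871 > 0.5222 → include.
Rate on top 2: 0.8294. H: 0.146 < 0.8294 → exclude; stop.
Optimal diet: E, A — 2 of 4 types.

2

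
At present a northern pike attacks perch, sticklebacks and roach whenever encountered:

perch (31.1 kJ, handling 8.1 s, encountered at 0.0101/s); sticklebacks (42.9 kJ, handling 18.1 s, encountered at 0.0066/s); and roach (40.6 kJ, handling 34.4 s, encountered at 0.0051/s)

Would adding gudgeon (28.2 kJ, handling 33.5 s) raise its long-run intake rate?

Current rate: (0.0101×31.1 + 0.0066×42.9 + 0.0051×40.6)/(1 + 0.0101×8.1 + 0.0066×18.1 + 0.0051×34.4) = 0.5842 kJ/s.
gudgeon: E/h = 28.2/33.5 = 0.8418 kJ/s.
0.8418 > 0.5842, so adding gudgeon raises the average — include it.

Yes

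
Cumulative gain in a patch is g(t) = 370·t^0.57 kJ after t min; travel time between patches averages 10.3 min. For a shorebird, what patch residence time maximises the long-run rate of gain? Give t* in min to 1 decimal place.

13.7 min

Optimal t* satisfies g'(t*) = g(t*)/(T + t*).
g'(t) = 0.57·370·t^-0.43. Setting 0.57·370·t^-0.43 = 370·t^0.57/(10.3+t) gives 0.57(10.3+t) = t, so 0.43·t = 0.57×10.3.
t* = 0.57×10.3/0.43 = 13.65 min.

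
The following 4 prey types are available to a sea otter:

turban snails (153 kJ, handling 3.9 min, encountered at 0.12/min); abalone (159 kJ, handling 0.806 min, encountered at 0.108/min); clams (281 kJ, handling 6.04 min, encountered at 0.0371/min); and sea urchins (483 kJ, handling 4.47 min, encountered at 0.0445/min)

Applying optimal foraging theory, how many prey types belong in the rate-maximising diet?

4

Rank by E/h (kJ/min): abalone 197, sea urchins 108, clams 46.5, turban snails 39.2. Include each in turn until the next type's E/h falls below the running intake rate.
Rate on top 1: 15.8. sea urchins: 108 > 15.8 → include.
Rate on top 2: 30.07. clams: 46.5 > 30.07 → include.
Rate on top 3: 32.51. turban snails: 39.2 > 32.51 → include.
Optimal diet: abalone, sea urchins, clams, turban snails — 4 of 4 types.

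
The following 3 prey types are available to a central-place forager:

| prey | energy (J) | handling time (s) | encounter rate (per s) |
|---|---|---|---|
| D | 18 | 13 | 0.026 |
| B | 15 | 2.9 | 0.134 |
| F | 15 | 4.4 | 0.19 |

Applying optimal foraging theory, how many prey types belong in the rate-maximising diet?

2

Profitabilities (E/h, J/s): B 5.17, F 3.41, D 1.38. Add prey in this order while the next type's profitability exceeds the intake rate on those already taken.
Rate on top 1: 1.448. F: 3.41 > 1.448 → include.
Rate on top 2: 2.185. D: 1.38 < 2.185 → exclude; stop.
Optimal diet: B, F — 2 of 3 types.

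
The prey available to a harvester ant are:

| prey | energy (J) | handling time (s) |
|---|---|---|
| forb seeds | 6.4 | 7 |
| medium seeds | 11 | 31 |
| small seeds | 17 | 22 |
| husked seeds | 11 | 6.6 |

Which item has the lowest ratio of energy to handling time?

medium seeds

Profitability E/h (J/s): forb seeds = 6.4/7 = 0.914, medium seeds = 11/31 = 0.355, small seeds = 17/22 = 0.773, husked seeds = 11/6.6 = 1.67.
Ranked: husked seeds > forb seeds > small seeds > medium seeds.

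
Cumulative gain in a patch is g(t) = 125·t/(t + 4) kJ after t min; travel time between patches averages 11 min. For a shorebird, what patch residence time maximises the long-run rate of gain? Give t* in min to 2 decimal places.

By the marginal value theorem, leave when the instantaneous gain rate g'(t) equals the habitat-wide average g(t)/(T + t).
g'(t) = 125·4/(t + 4)². Setting 125·4/(t+4)² = 125t/[(t+4)(11+t)] gives 4(11+t) = t(t+4), so t² = 4×11 = 44.
t* = √44 = 6.633 min.

6.63 min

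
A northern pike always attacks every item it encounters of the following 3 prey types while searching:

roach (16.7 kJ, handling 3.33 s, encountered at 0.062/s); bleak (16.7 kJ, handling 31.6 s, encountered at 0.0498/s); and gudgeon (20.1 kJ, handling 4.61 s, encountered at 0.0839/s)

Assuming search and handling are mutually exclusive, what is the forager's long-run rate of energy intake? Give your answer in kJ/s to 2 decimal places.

Energy encountered per unit search time: 0.062×16.7 + 0.0498×16.7 + 0.0839×20.1 = 3.553 kJ/s.
Handling time per unit search time: 0.062×3.33 + 0.0498×31.6 + 0.0839×4.61 = 2.167.
Rate = 3.553/(1 + 2.167) = 1.122 kJ/s.

1.12 kJ/s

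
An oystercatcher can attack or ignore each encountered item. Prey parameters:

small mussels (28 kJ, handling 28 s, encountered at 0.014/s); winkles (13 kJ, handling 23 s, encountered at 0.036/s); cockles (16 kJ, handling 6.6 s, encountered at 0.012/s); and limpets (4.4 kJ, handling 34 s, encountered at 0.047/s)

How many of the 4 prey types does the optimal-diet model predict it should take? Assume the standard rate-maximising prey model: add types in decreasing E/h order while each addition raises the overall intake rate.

3

E/h in descending order: cockles 2.42, small mussels 1, winkles 0.565, limpets 0.129 kJ/s. The optimal diet is the largest prefix of this list for which every included type satisfies E_i/h_i > R on the types above it.
Rate on top 1: 0.1779. small mussels: 1 > 0.1779 → include.
Rate on top 2: 0.397. winkles: 0.565 > 0.397 → include.
Rate on top 3: 0.4576. limpets: 0.129 < 0.4576 → exclude; stop.
Optimal diet: cockles, small mussels, winkles — 3 of 4 types.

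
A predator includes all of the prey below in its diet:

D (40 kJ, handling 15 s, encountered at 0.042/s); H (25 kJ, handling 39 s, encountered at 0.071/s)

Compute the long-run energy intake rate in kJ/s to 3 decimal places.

R = Σλ_iE_i / (1 + Σλ_ih_i)
Numerator: 0.042×40 + 0.071×25 = 3.455
Denominator: 1 + 0.042×15 + 0.071×39 = 4.399
R = 3.455/4.399 = 0.7854 kJ/s

0.785 kJ/s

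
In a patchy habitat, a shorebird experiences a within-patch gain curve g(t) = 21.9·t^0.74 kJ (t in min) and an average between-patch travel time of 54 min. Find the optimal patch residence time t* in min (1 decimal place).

153.7 min

Optimal t* satisfies g'(t*) = g(t*)/(T + t*).
g'(t) = 0.74·21.9·t^-0.26. Setting 0.74·21.9·t^-0.26 = 21.9·t^0.74/(54+t) gives 0.74(54+t) = t, so 0.26·t = 0.74×54.
t* = 0.74×54/0.26 = 153.7 min.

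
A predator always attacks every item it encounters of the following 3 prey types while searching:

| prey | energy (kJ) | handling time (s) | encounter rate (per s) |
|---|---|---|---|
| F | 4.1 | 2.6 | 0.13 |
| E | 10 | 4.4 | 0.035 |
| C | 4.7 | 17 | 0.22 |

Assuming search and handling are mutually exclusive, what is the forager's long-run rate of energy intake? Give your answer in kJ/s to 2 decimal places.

0.37 kJ/s

Energy encountered per unit search time: 0.13×4.1 + 0.035×10 + 0.22×4.7 = 1.917 kJ/s.
Handling time per unit search time: 0.13×2.6 + 0.035×4.4 + 0.22×17 = 4.232.
Rate = 1.917/(1 + 4.232) = 0.3664 kJ/s.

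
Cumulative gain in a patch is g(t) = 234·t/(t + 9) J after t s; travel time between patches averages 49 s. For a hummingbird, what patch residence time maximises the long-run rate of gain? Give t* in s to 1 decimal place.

21.0 s

Optimal t* satisfies g'(t*) = g(t*)/(T + t*).
g'(t) = 234·9/(t + 9)². Setting 234·9/(t+9)² = 234t/[(t+9)(49+t)] gives 9(49+t) = t(t+9), so t² = 9×49 = 441.
t* = √441 = 21 s.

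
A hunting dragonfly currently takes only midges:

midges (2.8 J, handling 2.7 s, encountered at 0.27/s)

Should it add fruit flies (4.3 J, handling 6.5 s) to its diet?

On midges alone, R = ΣλE/(1+Σλh) = 0.756/1.729 = 0.4372 J/s.
fruit flies: E/h = 4.3/6.5 = 0.6615 J/s.
Since 0.6615 > R, including fruit flies increases the long-run rate.

Yes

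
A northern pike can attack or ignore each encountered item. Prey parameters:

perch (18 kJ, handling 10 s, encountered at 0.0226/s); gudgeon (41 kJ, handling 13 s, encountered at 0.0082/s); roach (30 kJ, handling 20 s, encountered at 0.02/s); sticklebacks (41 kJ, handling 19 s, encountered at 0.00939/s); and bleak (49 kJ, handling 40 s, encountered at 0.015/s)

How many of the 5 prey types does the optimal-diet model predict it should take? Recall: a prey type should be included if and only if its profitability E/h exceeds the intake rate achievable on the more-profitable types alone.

Rank by E/h (kJ/s): gudgeon 3.15, sticklebacks 2.16, perch 1.8, roach 1.5, bleak 1.23. Include each in turn until the next type's E/h falls below the running intake rate.
Rate on top 1: 0.3038. sticklebacks: 2.16 > 0.3038 → include.
Rate on top 2: 0.5612. perch: 1.8 > 0.5612 → include.
Rate on top 3: 0.7465. roach: 1.5 > 0.7465 → include.
Rate on top 4: 0.9042. bleak: 1.23 > 0.9042 → include.
Optimal diet: gudgeon, sticklebacks, perch, roach, bleak — 5 of 5 types.

5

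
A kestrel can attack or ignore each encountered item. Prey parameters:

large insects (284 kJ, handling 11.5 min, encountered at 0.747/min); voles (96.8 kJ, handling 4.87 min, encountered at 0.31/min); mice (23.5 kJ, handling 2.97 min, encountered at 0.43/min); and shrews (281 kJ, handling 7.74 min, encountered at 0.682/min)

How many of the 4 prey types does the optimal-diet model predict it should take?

Rank by E/h (kJ/min): shrews 36.3, large insects 24.7, voles 19.9, mice 7.91. Include each in turn until the next type's E/h falls below the running intake rate.
Rate on top 1: 30.52. large insects: 24.7 < 30.52 → exclude; stop.
Optimal diet: shrews — 1 of 4 types.

1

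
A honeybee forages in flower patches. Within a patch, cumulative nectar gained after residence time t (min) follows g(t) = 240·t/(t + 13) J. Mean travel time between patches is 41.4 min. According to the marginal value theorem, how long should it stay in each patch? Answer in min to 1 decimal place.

23.2 min

Optimal t* satisfies g'(t*) = g(t*)/(T + t*).
g'(t) = 240·13/(t + 13)². Setting 240·13/(t+13)² = 240t/[(t+13)(41.4+t)] gives 13(41.4+t) = t(t+13), so t² = 13×41.4 = 538.2.
t* = √538.2 = 23.2 min.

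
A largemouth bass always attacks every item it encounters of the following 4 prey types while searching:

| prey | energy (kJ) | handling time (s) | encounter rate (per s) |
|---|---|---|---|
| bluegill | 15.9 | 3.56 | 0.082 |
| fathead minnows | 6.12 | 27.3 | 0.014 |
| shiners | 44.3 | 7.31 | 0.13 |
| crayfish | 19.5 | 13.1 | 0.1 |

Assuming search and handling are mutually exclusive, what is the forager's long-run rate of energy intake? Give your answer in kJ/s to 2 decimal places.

R = (0.082×15.9 + 0.014×6.12 + 0.13×44.3 + 0.1×19.5) / (1 + 0.082×3.56 + 0.014×27.3 + 0.13×7.31 + 0.1×13.1) = 9.098/3.934 = 2.313 kJ/s.

2.31 kJ/s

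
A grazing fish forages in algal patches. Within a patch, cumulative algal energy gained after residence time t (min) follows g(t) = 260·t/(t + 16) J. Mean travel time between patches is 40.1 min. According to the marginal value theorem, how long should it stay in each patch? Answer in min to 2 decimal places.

Optimal t* satisfies g'(t*) = g(t*)/(T + t*).
g'(t) = 260·16/(t + 16)². Setting 260·16/(t+16)² = 260t/[(t+16)(40.1+t)] gives 16(40.1+t) = t(t+16), so t² = 16×40.1 = 641.6.
t* = √641.6 = 25.33 min.

25.33 min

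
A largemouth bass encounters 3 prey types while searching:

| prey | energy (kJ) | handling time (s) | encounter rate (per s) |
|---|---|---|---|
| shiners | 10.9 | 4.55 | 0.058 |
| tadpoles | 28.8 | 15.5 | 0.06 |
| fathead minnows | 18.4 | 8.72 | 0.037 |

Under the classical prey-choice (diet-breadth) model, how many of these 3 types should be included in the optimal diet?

Profitabilities (E/h, kJ/s): shiners 2.4, fathead minnows 2.11, tadpoles 1.86. Add prey in this order while the next type's profitability exceeds the intake rate on those already taken.
Rate on top 1: 0.5002. fathead minnows: 2.11 > 0.5002 → include.
Rate on top 2: 0.8276. tadpoles: 1.86 > 0.8276 → include.
Optimal diet: shiners, fathead minnows, tadpoles — 3 of 3 types.

3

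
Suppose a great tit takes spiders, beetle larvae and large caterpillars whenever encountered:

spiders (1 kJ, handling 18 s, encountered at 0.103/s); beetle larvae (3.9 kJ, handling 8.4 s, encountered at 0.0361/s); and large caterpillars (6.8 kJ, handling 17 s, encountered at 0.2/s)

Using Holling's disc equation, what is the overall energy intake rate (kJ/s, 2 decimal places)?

0.24 kJ/s

Energy encountered per unit search time: 0.103×1 + 0.0361×3.9 + 0.2×6.8 = 1.604 kJ/s.
Handling time per unit search time: 0.103×18 + 0.0361×8.4 + 0.2×17 = 5.557.
Rate = 1.604/(1 + 5.557) = 0.2446 kJ/s.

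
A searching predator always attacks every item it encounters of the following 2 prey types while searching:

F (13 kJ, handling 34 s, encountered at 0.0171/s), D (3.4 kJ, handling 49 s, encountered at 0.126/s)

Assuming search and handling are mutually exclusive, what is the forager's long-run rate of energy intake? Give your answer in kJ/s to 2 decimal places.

0.08 kJ/s

Energy encountered per unit search time: 0.0171×13 + 0.126×3.4 = 0.6507 kJ/s.
Handling time per unit search time: 0.0171×34 + 0.126×49 = 6.755.
Rate = 0.6507/(1 + 6.755) = 0.0839 kJ/s.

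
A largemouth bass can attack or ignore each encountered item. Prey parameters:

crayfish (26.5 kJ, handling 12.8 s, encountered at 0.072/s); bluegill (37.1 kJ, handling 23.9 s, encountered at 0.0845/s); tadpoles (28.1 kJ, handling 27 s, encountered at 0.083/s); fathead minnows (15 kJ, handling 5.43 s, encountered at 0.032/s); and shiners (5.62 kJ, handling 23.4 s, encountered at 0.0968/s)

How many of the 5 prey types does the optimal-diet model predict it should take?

Rank by E/h (kJ/s): fathead minnows 2.76, crayfish 2.07, bluegill 1.55, tadpoles 1.04, shiners 0.24. Include each in turn until the next type's E/h falls below the running intake rate.
Rate on top 1: 0.4089. crayfish: 2.07 > 0.4089 → include.
Rate on top 2: 1.14. bluegill: 1.55 > 1.14 → include.
Rate on top 3: 1.342. tadpoles: 1.04 < 1.342 → exclude; stop.
Optimal diet: fathead minnows, crayfish, bluegill — 3 of 5 types.

3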